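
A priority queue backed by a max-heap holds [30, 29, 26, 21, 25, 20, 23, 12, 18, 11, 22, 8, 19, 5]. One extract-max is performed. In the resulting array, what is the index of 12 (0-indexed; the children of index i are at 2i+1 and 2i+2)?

7

remove root 30; move last element 5 to root → [5, 29, 26, 21, 25, 20, 23, 12, 18, 11, 22, 8, 19]
5 vs larger child 29 at index 1, swap → [29, 5, 26, 21, 25, 20, 23, 12, 18, 11, 22, 8, 19]
5 vs larger child 25 at index 4, swap → [29, 25, 26, 21, 5, 20, 23, 12, 18, 11, 22, 8, 19]
5 vs larger child 22 at index 10, swap → [29, 25, 26, 21, 22, 20, 23, 12, 18, 11, 5, 8, 19]
resulting array: [29, 25, 26, 21, 22, 20, 23, 12, 18, 11, 5, 8, 19]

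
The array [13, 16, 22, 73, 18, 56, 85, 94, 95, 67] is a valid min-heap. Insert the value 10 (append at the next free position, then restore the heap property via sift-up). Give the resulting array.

[10, 13, 22, 73, 16, 56, 85, 94, 95, 67, 18]

append 10 at index 10 → [13, 16, 22, 73, 18, 56, 85, 94, 95, 67, 10]
10 < parent 18 at index 4, swap → [13, 16, 22, 73, 10, 56, 85, 94, 95, 67, 18]
10 < parent 16 at index 1, swap → [13, 10, 22, 73, 16, 56, 85, 94, 95, 67, 18]
10 < parent 13 at index 0, swap → [10, 13, 22, 73, 16, 56, 85, 94, 95, 67, 18]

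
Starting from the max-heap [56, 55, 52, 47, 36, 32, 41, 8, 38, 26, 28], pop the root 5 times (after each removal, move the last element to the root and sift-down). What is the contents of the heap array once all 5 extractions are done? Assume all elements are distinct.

extract-max #1 returns 56:
  remove root 56; move last element 28 to root → [28, 55, 52, 47, 36, 32, 41, 8, 38, 26]
  28 vs larger child 55 at index 1, swap → [55, 28, 52, 47, 36, 32, 41, 8, 38, 26]
  28 vs larger child 47 at index 3, swap → [55, 47, 52, 28, 36, 32, 41, 8, 38, 26]
  28 vs larger child 38 at index 8, swap → [55, 47, 52, 38, 36, 32, 41, 8, 28, 26]
extract-max #2 returns 55:
  remove root 55; move last element 26 to root → [26, 47, 52, 38, 36, 32, 41, 8, 28]
  26 vs larger child 52 at index 2, swap → [52, 47, 26, 38, 36, 32, 41, 8, 28]
  26 vs larger child 41 at index 6, swap → [52, 47, 41, 38, 36, 32, 26, 8, 28]
extract-max #3 returns 52:
  remove root 52; move last element 28 to root → [28, 47, 41, 38, 36, 32, 26, 8]
  28 vs larger child 47 at index 1, swap → [47, 28, 41, 38, 36, 32, 26, 8]
  28 vs larger child 38 at index 3, swap → [47, 38, 41, 28, 36, 32, 26, 8]
extract-max #4 returns 47:
  remove root 47; move last element 8 to root → [8, 38, 41, 28, 36, 32, 26]
  8 vs larger child 41 at index 2, swap → [41, 38, 8, 28, 36, 32, 26]
  8 vs larger child 32 at index 5, swap → [41, 38, 32, 28, 36, 8, 26]
extract-max #5 returns 41:
  remove root 41; move last element 26 to root → [26, 38, 32, 28, 36, 8]
  26 vs larger child 38 at index 1, swap → [38, 26, 32, 28, 36, 8]
  26 vs larger child 36 at index 4, swap → [38, 36, 32, 28, 26, 8]

[38, 36, 32, 28, 26, 8]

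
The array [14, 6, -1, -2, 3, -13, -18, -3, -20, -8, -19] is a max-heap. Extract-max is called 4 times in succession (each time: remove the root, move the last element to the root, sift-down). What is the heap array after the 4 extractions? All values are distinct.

[-2, -3, -13, -19, -8, -20, -18]

extract-max #1 returns 14:
  remove root 14; move last element -19 to root → [-19, 6, -1, -2, 3, -13, -18, -3, -20, -8]
  -19 vs larger child 6 at index 1, swap → [6, -19, -1, -2, 3, -13, -18, -3, -20, -8]
  -19 vs larger child 3 at index 4, swap → [6, 3, -1, -2, -19, -13, -18, -3, -20, -8]
  -19 vs only child -8 at index 9, swap → [6, 3, -1, -2, -8, -13, -18, -3, -20, -19]
extract-max #2 returns 6:
  remove root 6; move last element -19 to root → [-19, 3, -1, -2, -8, -13, -18, -3, -20]
  -19 vs larger child 3 at index 1, swap → [3, -19, -1, -2, -8, -13, -18, -3, -20]
  -19 vs larger child -2 at index 3, swap → [3, -2, -1, -19, -8, -13, -18, -3, -20]
  -19 vs larger child -3 at index 7, swap → [3, -2, -1, -3, -8, -13, -18, -19, -20]
extract-max #3 returns 3:
  remove root 3; move last element -20 to root → [-20, -2, -1, -3, -8, -13, -18, -19]
  -20 vs larger child -1 at index 2, swap → [-1, -2, -20, -3, -8, -13, -18, -19]
  -20 vs larger child -13 at index 5, swap → [-1, -2, -13, -3, -8, -20, -18, -19]
extract-max #4 returns -1:
  remove root -1; move last element -19 to root → [-19, -2, -13, -3, -8, -20, -18]
  -19 vs larger child -2 at index 1, swap → [-2, -19, -13, -3, -8, -20, -18]
  -19 vs larger child -3 at index 3, swap → [-2, -3, -13, -19, -8, -20, -18]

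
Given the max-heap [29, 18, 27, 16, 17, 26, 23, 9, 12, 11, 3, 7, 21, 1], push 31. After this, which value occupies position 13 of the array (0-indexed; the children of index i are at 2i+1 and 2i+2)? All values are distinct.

1

append 31 at index 14 → [29, 18, 27, 16, 17, 26, 23, 9, 12, 11, 3, 7, 21, 1, 31]
31 > parent 23 at index 6, swap → [29, 18, 27, 16, 17, 26, 31, 9, 12, 11, 3, 7, 21, 1, 23]
31 > parent 27 at index 2, swap → [29, 18, 31, 16, 17, 26, 27, 9, 12, 11, 3, 7, 21, 1, 23]
31 > parent 29 at index 0, swap → [31, 18, 29, 16, 17, 26, 27, 9, 12, 11, 3, 7, 21, 1, 23]
resulting array: [31, 18, 29, 16, 17, 26, 27, 9, 12, 11, 3, 7, 21, 1, 23]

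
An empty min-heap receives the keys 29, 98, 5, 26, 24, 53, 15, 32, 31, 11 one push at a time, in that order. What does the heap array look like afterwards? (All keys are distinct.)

[5, 11, 15, 31, 24, 53, 29, 98, 32, 26]

Insert 29:
  append 29 at index 0 → [29] (no swap needed)
Insert 98:
  append 98 at index 1 → [29, 98] (no swap needed)
Insert 5:
  append 5 at index 2 → [29, 98, 5]
  5 < parent 29 at index 0, swap → [5, 98, 29]
Insert 26:
  append 26 at index 3 → [5, 98, 29, 26]
  26 < parent 98 at index 1, swap → [5, 26, 29, 98]
Insert 24:
  append 24 at index 4 → [5, 26, 29, 98, 24]
  24 < parent 26 at index 1, swap → [5, 24, 29, 98, 26]
Insert 53:
  append 53 at index 5 → [5, 24, 29, 98, 26, 53] (no swap needed)
Insert 15:
  append 15 at index 6 → [5, 24, 29, 98, 26, 53, 15]
  15 < parent 29 at index 2, swap → [5, 24, 15, 98, 26, 53, 29]
Insert 32:
  append 32 at index 7 → [5, 24, 15, 98, 26, 53, 29, 32]
  32 < parent 98 at index 3, swap → [5, 24, 15, 32, 26, 53, 29, 98]
Insert 31:
  append 31 at index 8 → [5, 24, 15, 32, 26, 53, 29, 98, 31]
  31 < parent 32 at index 3, swap → [5, 24, 15, 31, 26, 53, 29, 98, 32]
Insert 11:
  append 11 at index 9 → [5, 24, 15, 31, 26, 53, 29, 98, 32, 11]
  11 < parent 26 at index 4, swap → [5, 24, 15, 31, 11, 53, 29, 98, 32, 26]
  11 < parent 24 at index 1, swap → [5, 11, 15, 31, 24, 53, 29, 98, 32, 26]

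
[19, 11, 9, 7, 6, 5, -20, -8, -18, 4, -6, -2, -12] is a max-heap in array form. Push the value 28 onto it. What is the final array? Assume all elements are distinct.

append 28 at index 13 → [19, 11, 9, 7, 6, 5, -20, -8, -18, 4, -6, -2, -12, 28]
28 > parent -20 at index 6, swap → [19, 11, 9, 7, 6, 5, 28, -8, -18, 4, -6, -2, -12, -20]
28 > parent 9 at index 2, swap → [19, 11, 28, 7, 6, 5, 9, -8, -18, 4, -6, -2, -12, -20]
28 > parent 19 at index 0, swap → [28, 11, 19, 7, 6, 5, 9, -8, -18, 4, -6, -2, -12, -20]

[28, 11, 19, 7, 6, 5, 9, -8, -18, 4, -6, -2, -12, -20]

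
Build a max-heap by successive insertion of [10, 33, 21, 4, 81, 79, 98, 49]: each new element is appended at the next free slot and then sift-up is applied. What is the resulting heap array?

[98, 49, 81, 33, 10, 21, 79, 4]

Insert 10:
  append 10 at index 0 → [10] (no swap needed)
Insert 33:
  append 33 at index 1 → [10, 33]
  33 > parent 10 at index 0, swap → [33, 10]
Insert 21:
  append 21 at index 2 → [33, 10, 21] (no swap needed)
Insert 4:
  append 4 at index 3 → [33, 10, 21, 4] (no swap needed)
Insert 81:
  append 81 at index 4 → [33, 10, 21, 4, 81]
  81 > parent 10 at index 1, swap → [33, 81, 21, 4, 10]
  81 > parent 33 at index 0, swap → [81, 33, 21, 4, 10]
Insert 79:
  append 79 at index 5 → [81, 33, 21, 4, 10, 79]
  79 > parent 21 at index 2, swap → [81, 33, 79, 4, 10, 21]
Insert 98:
  append 98 at index 6 → [81, 33, 79, 4, 10, 21, 98]
  98 > parent 79 at index 2, swap → [81, 33, 98, 4, 10, 21, 79]
  98 > parent 81 at index 0, swap → [98, 33, 81, 4, 10, 21, 79]
Insert 49:
  append 49 at index 7 → [98, 33, 81, 4, 10, 21, 79, 49]
  49 > parent 4 at index 3, swap → [98, 33, 81, 49, 10, 21, 79, 4]
  49 > parent 33 at index 1, swap → [98, 49, 81, 33, 10, 21, 79, 4]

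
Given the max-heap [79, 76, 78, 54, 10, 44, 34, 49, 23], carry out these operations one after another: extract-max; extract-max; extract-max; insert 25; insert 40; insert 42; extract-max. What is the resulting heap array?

extract-max → returns 79:
  remove root 79; move last element 23 to root → [23, 76, 78, 54, 10, 44, 34, 49]
  23 vs larger child 78 at index 2, swap → [78, 76, 23, 54, 10, 44, 34, 49]
  23 vs larger child 44 at index 5, swap → [78, 76, 44, 54, 10, 23, 34, 49]
extract-max → returns 78:
  remove root 78; move last element 49 to root → [49, 76, 44, 54, 10, 23, 34]
  49 vs larger child 76 at index 1, swap → [76, 49, 44, 54, 10, 23, 34]
  49 vs larger child 54 at index 3, swap → [76, 54, 44, 49, 10, 23, 34]
extract-max → returns 76:
  remove root 76; move last element 34 to root → [34, 54, 44, 49, 10, 23]
  34 vs larger child 54 at index 1, swap → [54, 34, 44, 49, 10, 23]
  34 vs larger child 49 at index 3, swap → [54, 49, 44, 34, 10, 23]
insert 25:
  append 25 at index 6 → [54, 49, 44, 34, 10, 23, 25] (no swap needed)
insert 40:
  append 40 at index 7 → [54, 49, 44, 34, 10, 23, 25, 40]
  40 > parent 34 at index 3, swap → [54, 49, 44, 40, 10, 23, 25, 34]
insert 42:
  append 42 at index 8 → [54, 49, 44, 40, 10, 23, 25, 34, 42]
  42 > parent 40 at index 3, swap → [54, 49, 44, 42, 10, 23, 25, 34, 40]
extract-max → returns 54:
  remove root 54; move last element 40 to root → [40, 49, 44, 42, 10, 23, 25, 34]
  40 vs larger child 49 at index 1, swap → [49, 40, 44, 42, 10, 23, 25, 34]
  40 vs larger child 42 at index 3, swap → [49, 42, 44, 40, 10, 23, 25, 34]

[49, 42, 44, 40, 10, 23, 25, 34]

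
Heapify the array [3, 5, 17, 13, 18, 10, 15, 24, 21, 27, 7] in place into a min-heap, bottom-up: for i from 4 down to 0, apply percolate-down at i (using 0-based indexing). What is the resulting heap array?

[3, 5, 10, 13, 7, 17, 15, 24, 21, 27, 18]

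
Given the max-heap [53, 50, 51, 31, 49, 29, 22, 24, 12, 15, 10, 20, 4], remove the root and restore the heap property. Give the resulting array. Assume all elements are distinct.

[51, 50, 29, 31, 49, 20, 22, 24, 12, 15, 10, 4]

remove root 53; move last element 4 to root → [4, 50, 51, 31, 49, 29, 22, 24, 12, 15, 10, 20]
4 vs larger child 51 at index 2, swap → [51, 50, 4, 31, 49, 29, 22, 24, 12, 15, 10, 20]
4 vs larger child 29 at index 5, swap → [51, 50, 29, 31, 49, 4, 22, 24, 12, 15, 10, 20]
4 vs only child 20 at index 11, swap → [51, 50, 29, 31, 49, 20, 22, 24, 12, 15, 10, 4]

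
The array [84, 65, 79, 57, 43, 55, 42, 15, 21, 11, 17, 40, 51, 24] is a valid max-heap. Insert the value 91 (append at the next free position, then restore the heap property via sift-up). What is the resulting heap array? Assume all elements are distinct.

[91, 65, 84, 57, 43, 55, 79, 15, 21, 11, 17, 40, 51, 24, 42]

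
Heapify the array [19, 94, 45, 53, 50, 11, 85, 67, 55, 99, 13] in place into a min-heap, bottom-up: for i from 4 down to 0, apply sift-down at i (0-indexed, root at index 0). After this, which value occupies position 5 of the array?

sift down from index 4:
  50 vs smaller child 13 at index 10, swap → [19, 94, 45, 53, 13, 11, 85, 67, 55, 99, 50]
sift down from index 3: already satisfies heap property
sift down from index 2:
  45 vs smaller child 11 at index 5, swap → [19, 94, 11, 53, 13, 45, 85, 67, 55, 99, 50]
sift down from index 1:
  94 vs smaller child 13 at index 4, swap → [19, 13, 11, 53, 94, 45, 85, 67, 55, 99, 50]
  94 vs smaller child 50 at index 10, swap → [19, 13, 11, 53, 50, 45, 85, 67, 55, 99, 94]
sift down from index 0:
  19 vs smaller child 11 at index 2, swap → [11, 13, 19, 53, 50, 45, 85, 67, 55, 99, 94]
resulting array: [11, 13, 19, 53, 50, 45, 85, 67, 55, 99, 94]

45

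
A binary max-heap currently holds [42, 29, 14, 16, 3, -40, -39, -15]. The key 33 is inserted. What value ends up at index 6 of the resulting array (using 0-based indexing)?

-39

append 33 at index 8 → [42, 29, 14, 16, 3, -40, -39, -15, 33]
33 > parent 16 at index 3, swap → [42, 29, 14, 33, 3, -40, -39, -15, 16]
33 > parent 29 at index 1, swap → [42, 33, 14, 29, 3, -40, -39, -15, 16]
resulting array: [42, 33, 14, 29, 3, -40, -39, -15, 16]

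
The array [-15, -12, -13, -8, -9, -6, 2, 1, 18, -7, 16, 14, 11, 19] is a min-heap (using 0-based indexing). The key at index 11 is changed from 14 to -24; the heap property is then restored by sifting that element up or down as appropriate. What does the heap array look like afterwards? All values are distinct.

[-24, -12, -15, -8, -9, -13, 2, 1, 18, -7, 16, -6, 11, 19]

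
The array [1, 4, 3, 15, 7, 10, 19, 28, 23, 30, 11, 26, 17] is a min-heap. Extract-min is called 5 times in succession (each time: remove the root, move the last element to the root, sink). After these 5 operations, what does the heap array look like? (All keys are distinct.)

[11, 15, 17, 23, 26, 30, 19, 28]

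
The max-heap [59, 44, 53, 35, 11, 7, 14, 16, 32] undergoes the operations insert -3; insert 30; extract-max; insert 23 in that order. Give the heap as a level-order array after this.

[53, 44, 14, 35, 30, 7, 11, 16, 32, -3, 23]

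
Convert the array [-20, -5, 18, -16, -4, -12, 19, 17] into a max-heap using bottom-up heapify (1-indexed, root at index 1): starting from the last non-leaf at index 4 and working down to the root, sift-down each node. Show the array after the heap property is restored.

[19, 17, 18, -5, -4, -12, -20, -16]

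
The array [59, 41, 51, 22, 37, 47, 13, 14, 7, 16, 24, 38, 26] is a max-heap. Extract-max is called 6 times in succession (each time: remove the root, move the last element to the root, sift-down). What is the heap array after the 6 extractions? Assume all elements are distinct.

[26, 24, 16, 22, 7, 14, 13]

extract-max #1 returns 59:
  remove root 59; move last element 26 to root → [26, 41, 51, 22, 37, 47, 13, 14, 7, 16, 24, 38]
  26 vs larger child 51 at index 2, swap → [51, 41, 26, 22, 37, 47, 13, 14, 7, 16, 24, 38]
  26 vs larger child 47 at index 5, swap → [51, 41, 47, 22, 37, 26, 13, 14, 7, 16, 24, 38]
  26 vs only child 38 at index 11, swap → [51, 41, 47, 22, 37, 38, 13, 14, 7, 16, 24, 26]
extract-max #2 returns 51:
  remove root 51; move last element 26 to root → [26, 41, 47, 22, 37, 38, 13, 14, 7, 16, 24]
  26 vs larger child 47 at index 2, swap → [47, 41, 26, 22, 37, 38, 13, 14, 7, 16, 24]
  26 vs larger child 38 at index 5, swap → [47, 41, 38, 22, 37, 26, 13, 14, 7, 16, 24]
extract-max #3 returns 47:
  remove root 47; move last element 24 to root → [24, 41, 38, 22, 37, 26, 13, 14, 7, 16]
  24 vs larger child 41 at index 1, swap → [41, 24, 38, 22, 37, 26, 13, 14, 7, 16]
  24 vs larger child 37 at index 4, swap → [41, 37, 38, 22, 24, 26, 13, 14, 7, 16]
extract-max #4 returns 41:
  remove root 41; move last element 16 to root → [16, 37, 38, 22, 24, 26, 13, 14, 7]
  16 vs larger child 38 at index 2, swap → [38, 37, 16, 22, 24, 26, 13, 14, 7]
  16 vs larger child 26 at index 5, swap → [38, 37, 26, 22, 24, 16, 13, 14, 7]
extract-max #5 returns 38:
  remove root 38; move last element 7 to root → [7, 37, 26, 22, 24, 16, 13, 14]
  7 vs larger child 37 at index 1, swap → [37, 7, 26, 22, 24, 16, 13, 14]
  7 vs larger child 24 at index 4, swap → [37, 24, 26, 22, 7, 16, 13, 14]
extract-max #6 returns 37:
  remove root 37; move last element 14 to root → [14, 24, 26, 22, 7, 16, 13]
  14 vs larger child 26 at index 2, swap → [26, 24, 14, 22, 7, 16, 13]
  14 vs larger child 16 at index 5, swap → [26, 24, 16, 22, 7, 14, 13]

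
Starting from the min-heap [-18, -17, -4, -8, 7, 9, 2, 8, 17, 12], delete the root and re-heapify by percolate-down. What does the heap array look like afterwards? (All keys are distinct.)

[-17, -8, -4, 8, 7, 9, 2, 12, 17]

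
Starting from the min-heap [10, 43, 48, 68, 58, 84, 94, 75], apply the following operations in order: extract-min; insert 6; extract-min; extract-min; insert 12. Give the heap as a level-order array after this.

extract-min → returns 10:
  remove root 10; move last element 75 to root → [75, 43, 48, 68, 58, 84, 94]
  75 vs smaller child 43 at index 1, swap → [43, 75, 48, 68, 58, 84, 94]
  75 vs smaller child 58 at index 4, swap → [43, 58, 48, 68, 75, 84, 94]
insert 6:
  append 6 at index 7 → [43, 58, 48, 68, 75, 84, 94, 6]
  6 < parent 68 at index 3, swap → [43, 58, 48, 6, 75, 84, 94, 68]
  6 < parent 58 at index 1, swap → [43, 6, 48, 58, 75, 84, 94, 68]
  6 < parent 43 at index 0, swap → [6, 43, 48, 58, 75, 84, 94, 68]
extract-min → returns 6:
  remove root 6; move last element 68 to root → [68, 43, 48, 58, 75, 84, 94]
  68 vs smaller child 43 at index 1, swap → [43, 68, 48, 58, 75, 84, 94]
  68 vs smaller child 58 at index 3, swap → [43, 58, 48, 68, 75, 84, 94]
extract-min → returns 43:
  remove root 43; move last element 94 to root → [94, 58, 48, 68, 75, 84]
  94 vs smaller child 48 at index 2, swap → [48, 58, 94, 68, 75, 84]
  94 vs only child 84 at index 5, swap → [48, 58, 84, 68, 75, 94]
insert 12:
  append 12 at index 6 → [48, 58, 84, 68, 75, 94, 12]
  12 < parent 84 at index 2, swap → [48, 58, 12, 68, 75, 94, 84]
  12 < parent 48 at index 0, swap → [12, 58, 48, 68, 75, 94, 84]

[12, 58, 48, 68, 75, 94, 84]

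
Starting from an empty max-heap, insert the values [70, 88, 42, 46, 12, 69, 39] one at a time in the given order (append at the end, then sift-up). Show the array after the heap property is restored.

[88, 70, 69, 46, 12, 42, 39]

Insert 70:
  append 70 at index 0 → [70] (no swap needed)
Insert 88:
  append 88 at index 1 → [70, 88]
  88 > parent 70 at index 0, swap → [88, 70]
Insert 42:
  append 42 at index 2 → [88, 70, 42] (no swap needed)
Insert 46:
  append 46 at index 3 → [88, 70, 42, 46] (no swap needed)
Insert 12:
  append 12 at index 4 → [88, 70, 42, 46, 12] (no swap needed)
Insert 69:
  append 69 at index 5 → [88, 70, 42, 46, 12, 69]
  69 > parent 42 at index 2, swap → [88, 70, 69, 46, 12, 42]
Insert 39:
  append 39 at index 6 → [88, 70, 69, 46, 12, 42, 39] (no swap needed)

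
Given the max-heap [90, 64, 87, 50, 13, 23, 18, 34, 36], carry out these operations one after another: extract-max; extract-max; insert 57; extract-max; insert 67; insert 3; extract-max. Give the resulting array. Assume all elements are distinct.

[57, 50, 36, 34, 13, 23, 18, 3]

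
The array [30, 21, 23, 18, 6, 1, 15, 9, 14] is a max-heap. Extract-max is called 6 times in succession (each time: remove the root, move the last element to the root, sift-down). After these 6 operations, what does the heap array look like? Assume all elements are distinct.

[9, 6, 1]

extract-max #1 returns 30:
  remove root 30; move last element 14 to root → [14, 21, 23, 18, 6, 1, 15, 9]
  14 vs larger child 23 at index 2, swap → [23, 21, 14, 18, 6, 1, 15, 9]
  14 vs larger child 15 at index 6, swap → [23, 21, 15, 18, 6, 1, 14, 9]
extract-max #2 returns 23:
  remove root 23; move last element 9 to root → [9, 21, 15, 18, 6, 1, 14]
  9 vs larger child 21 at index 1, swap → [21, 9, 15, 18, 6, 1, 14]
  9 vs larger child 18 at index 3, swap → [21, 18, 15, 9, 6, 1, 14]
extract-max #3 returns 21:
  remove root 21; move last element 14 to root → [14, 18, 15, 9, 6, 1]
  14 vs larger child 18 at index 1, swap → [18, 14, 15, 9, 6, 1]
extract-max #4 returns 18:
  remove root 18; move last element 1 to root → [1, 14, 15, 9, 6]
  1 vs larger child 15 at index 2, swap → [15, 14, 1, 9, 6]
extract-max #5 returns 15:
  remove root 15; move last element 6 to root → [6, 14, 1, 9]
  6 vs larger child 14 at index 1, swap → [14, 6, 1, 9]
  6 vs only child 9 at index 3, swap → [14, 9, 1, 6]
extract-max #6 returns 14:
  remove root 14; move last element 6 to root → [6, 9, 1]
  6 vs larger child 9 at index 1, swap → [9, 6, 1]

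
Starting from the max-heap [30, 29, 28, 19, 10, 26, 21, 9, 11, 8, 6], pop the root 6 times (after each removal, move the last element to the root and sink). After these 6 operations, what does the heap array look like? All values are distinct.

[11, 10, 9, 6, 8]

extract-max #1 returns 30:
  remove root 30; move last element 6 to root → [6, 29, 28, 19, 10, 26, 21, 9, 11, 8]
  6 vs larger child 29 at index 1, swap → [29, 6, 28, 19, 10, 26, 21, 9, 11, 8]
  6 vs larger child 19 at index 3, swap → [29, 19, 28, 6, 10, 26, 21, 9, 11, 8]
  6 vs larger child 11 at index 8, swap → [29, 19, 28, 11, 10, 26, 21, 9, 6, 8]
extract-max #2 returns 29:
  remove root 29; move last element 8 to root → [8, 19, 28, 11, 10, 26, 21, 9, 6]
  8 vs larger child 28 at index 2, swap → [28, 19, 8, 11, 10, 26, 21, 9, 6]
  8 vs larger child 26 at index 5, swap → [28, 19, 26, 11, 10, 8, 21, 9, 6]
extract-max #3 returns 28:
  remove root 28; move last element 6 to root → [6, 19, 26, 11, 10, 8, 21, 9]
  6 vs larger child 26 at index 2, swap → [26, 19, 6, 11, 10, 8, 21, 9]
  6 vs larger child 21 at index 6, swap → [26, 19, 21, 11, 10, 8, 6, 9]
extract-max #4 returns 26:
  remove root 26; move last element 9 to root → [9, 19, 21, 11, 10, 8, 6]
  9 vs larger child 21 at index 2, swap → [21, 19, 9, 11, 10, 8, 6]
extract-max #5 returns 21:
  remove root 21; move last element 6 to root → [6, 19, 9, 11, 10, 8]
  6 vs larger child 19 at index 1, swap → [19, 6, 9, 11, 10, 8]
  6 vs larger child 11 at index 3, swap → [19, 11, 9, 6, 10, 8]
extract-max #6 returns 19:
  remove root 19; move last element 8 to root → [8, 11, 9, 6, 10]
  8 vs larger child 11 at index 1, swap → [11, 8, 9, 6, 10]
  8 vs larger child 10 at index 4, swap → [11, 10, 9, 6, 8]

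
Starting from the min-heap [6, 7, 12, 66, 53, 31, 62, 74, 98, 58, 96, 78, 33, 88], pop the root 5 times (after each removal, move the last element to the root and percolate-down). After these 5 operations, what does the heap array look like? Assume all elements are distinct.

extract-min #1 returns 6:
  remove root 6; move last element 88 to root → [88, 7, 12, 66, 53, 31, 62, 74, 98, 58, 96, 78, 33]
  88 vs smaller child 7 at index 1, swap → [7, 88, 12, 66, 53, 31, 62, 74, 98, 58, 96, 78, 33]
  88 vs smaller child 53 at index 4, swap → [7, 53, 12, 66, 88, 31, 62, 74, 98, 58, 96, 78, 33]
  88 vs smaller child 58 at index 9, swap → [7, 53, 12, 66, 58, 31, 62, 74, 98, 88, 96, 78, 33]
extract-min #2 returns 7:
  remove root 7; move last element 33 to root → [33, 53, 12, 66, 58, 31, 62, 74, 98, 88, 96, 78]
  33 vs smaller child 12 at index 2, swap → [12, 53, 33, 66, 58, 31, 62, 74, 98, 88, 96, 78]
  33 vs smaller child 31 at index 5, swap → [12, 53, 31, 66, 58, 33, 62, 74, 98, 88, 96, 78]
extract-min #3 returns 12:
  remove root 12; move last element 78 to root → [78, 53, 31, 66, 58, 33, 62, 74, 98, 88, 96]
  78 vs smaller child 31 at index 2, swap → [31, 53, 78, 66, 58, 33, 62, 74, 98, 88, 96]
  78 vs smaller child 33 at index 5, swap → [31, 53, 33, 66, 58, 78, 62, 74, 98, 88, 96]
extract-min #4 returns 31:
  remove root 31; move last element 96 to root → [96, 53, 33, 66, 58, 78, 62, 74, 98, 88]
  96 vs smaller child 33 at index 2, swap → [33, 53, 96, 66, 58, 78, 62, 74, 98, 88]
  96 vs smaller child 62 at index 6, swap → [33, 53, 62, 66, 58, 78, 96, 74, 98, 88]
extract-min #5 returns 33:
  remove root 33; move last element 88 to root → [88, 53, 62, 66, 58, 78, 96, 74, 98]
  88 vs smaller child 53 at index 1, swap → [53, 88, 62, 66, 58, 78, 96, 74, 98]
  88 vs smaller child 58 at index 4, swap → [53, 58, 62, 66, 88, 78, 96, 74, 98]

[53, 58, 62, 66, 88, 78, 96, 74, 98]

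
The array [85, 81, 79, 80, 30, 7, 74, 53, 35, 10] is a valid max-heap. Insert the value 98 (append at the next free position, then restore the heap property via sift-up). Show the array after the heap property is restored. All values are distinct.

[98, 85, 79, 80, 81, 7, 74, 53, 35, 10, 30]

append 98 at index 10 → [85, 81, 79, 80, 30, 7, 74, 53, 35, 10, 98]
98 > parent 30 at index 4, swap → [85, 81, 79, 80, 98, 7, 74, 53, 35, 10, 30]
98 > parent 81 at index 1, swap → [85, 98, 79, 80, 81, 7, 74, 53, 35, 10, 30]
98 > parent 85 at index 0, swap → [98, 85, 79, 80, 81, 7, 74, 53, 35, 10, 30]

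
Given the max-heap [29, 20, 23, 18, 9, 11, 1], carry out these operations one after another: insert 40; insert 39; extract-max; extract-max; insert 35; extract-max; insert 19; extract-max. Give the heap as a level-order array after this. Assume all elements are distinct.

[23, 20, 18, 19, 9, 11, 1]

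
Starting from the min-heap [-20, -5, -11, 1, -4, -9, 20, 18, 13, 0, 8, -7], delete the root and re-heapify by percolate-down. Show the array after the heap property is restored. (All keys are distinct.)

[-11, -5, -9, 1, -4, -7, 20, 18, 13, 0, 8]

remove root -20; move last element -7 to root → [-7, -5, -11, 1, -4, -9, 20, 18, 13, 0, 8]
-7 vs smaller child -11 at index 2, swap → [-11, -5, -7, 1, -4, -9, 20, 18, 13, 0, 8]
-7 vs smaller child -9 at index 5, swap → [-11, -5, -9, 1, -4, -7, 20, 18, 13, 0, 8]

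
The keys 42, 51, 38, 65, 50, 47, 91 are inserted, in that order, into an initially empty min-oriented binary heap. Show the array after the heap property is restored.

[38, 50, 42, 65, 51, 47, 91]

Insert 42:
  append 42 at index 0 → [42] (no swap needed)
Insert 51:
  append 51 at index 1 → [42, 51] (no swap needed)
Insert 38:
  append 38 at index 2 → [42, 51, 38]
  38 < parent 42 at index 0, swap → [38, 51, 42]
Insert 65:
  append 65 at index 3 → [38, 51, 42, 65] (no swap needed)
Insert 50:
  append 50 at index 4 → [38, 51, 42, 65, 50]
  50 < parent 51 at index 1, swap → [38, 50, 42, 65, 51]
Insert 47:
  append 47 at index 5 → [38, 50, 42, 65, 51, 47] (no swap needed)
Insert 91:
  append 91 at index 6 → [38, 50, 42, 65, 51, 47, 91] (no swap needed)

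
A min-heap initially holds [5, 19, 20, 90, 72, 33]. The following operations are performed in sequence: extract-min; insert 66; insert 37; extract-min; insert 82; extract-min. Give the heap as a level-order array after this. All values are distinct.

[33, 72, 37, 90, 82, 66]

extract-min → returns 5:
  remove root 5; move last element 33 to root → [33, 19, 20, 90, 72]
  33 vs smaller child 19 at index 1, swap → [19, 33, 20, 90, 72]
insert 66:
  append 66 at index 5 → [19, 33, 20, 90, 72, 66] (no swap needed)
insert 37:
  append 37 at index 6 → [19, 33, 20, 90, 72, 66, 37] (no swap needed)
extract-min → returns 19:
  remove root 19; move last element 37 to root → [37, 33, 20, 90, 72, 66]
  37 vs smaller child 20 at index 2, swap → [20, 33, 37, 90, 72, 66]
insert 82:
  append 82 at index 6 → [20, 33, 37, 90, 72, 66, 82] (no swap needed)
extract-min → returns 20:
  remove root 20; move last element 82 to root → [82, 33, 37, 90, 72, 66]
  82 vs smaller child 33 at index 1, swap → [33, 82, 37, 90, 72, 66]
  82 vs smaller child 72 at index 4, swap → [33, 72, 37, 90, 82, 66]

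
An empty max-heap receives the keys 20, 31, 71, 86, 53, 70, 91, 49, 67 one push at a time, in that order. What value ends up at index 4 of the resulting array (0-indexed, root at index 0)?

53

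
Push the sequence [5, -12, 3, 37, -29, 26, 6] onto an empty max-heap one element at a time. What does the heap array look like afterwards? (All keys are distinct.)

[37, 5, 26, -12, -29, 3, 6]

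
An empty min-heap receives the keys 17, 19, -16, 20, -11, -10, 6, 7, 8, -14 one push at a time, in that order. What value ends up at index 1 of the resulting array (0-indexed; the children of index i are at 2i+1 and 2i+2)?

-14

Insert 17:
  append 17 at index 0 → [17] (no swap needed)
Insert 19:
  append 19 at index 1 → [17, 19] (no swap needed)
Insert -16:
  append -16 at index 2 → [17, 19, -16]
  -16 < parent 17 at index 0, swap → [-16, 19, 17]
Insert 20:
  append 20 at index 3 → [-16, 19, 17, 20] (no swap needed)
Insert -11:
  append -11 at index 4 → [-16, 19, 17, 20, -11]
  -11 < parent 19 at index 1, swap → [-16, -11, 17, 20, 19]
Insert -10:
  append -10 at index 5 → [-16, -11, 17, 20, 19, -10]
  -10 < parent 17 at index 2, swap → [-16, -11, -10, 20, 19, 17]
Insert 6:
  append 6 at index 6 → [-16, -11, -10, 20, 19, 17, 6] (no swap needed)
Insert 7:
  append 7 at index 7 → [-16, -11, -10, 20, 19, 17, 6, 7]
  7 < parent 20 at index 3, swap → [-16, -11, -10, 7, 19, 17, 6, 20]
Insert 8:
  append 8 at index 8 → [-16, -11, -10, 7, 19, 17, 6, 20, 8] (no swap needed)
Insert -14:
  append -14 at index 9 → [-16, -11, -10, 7, 19, 17, 6, 20, 8, -14]
  -14 < parent 19 at index 4, swap → [-16, -11, -10, 7, -14, 17, 6, 20, 8, 19]
  -14 < parent -11 at index 1, swap → [-16, -14, -10, 7, -11, 17, 6, 20, 8, 19]
resulting array: [-16, -14, -10, 7, -11, 17, 6, 20, 8, 19]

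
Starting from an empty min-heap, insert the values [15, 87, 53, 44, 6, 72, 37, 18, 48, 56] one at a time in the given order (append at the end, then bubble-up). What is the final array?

[6, 15, 37, 18, 44, 72, 53, 87, 48, 56]

Insert 15:
  append 15 at index 0 → [15] (no swap needed)
Insert 87:
  append 87 at index 1 → [15, 87] (no swap needed)
Insert 53:
  append 53 at index 2 → [15, 87, 53] (no swap needed)
Insert 44:
  append 44 at index 3 → [15, 87, 53, 44]
  44 < parent 87 at index 1, swap → [15, 44, 53, 87]
Insert 6:
  append 6 at index 4 → [15, 44, 53, 87, 6]
  6 < parent 44 at index 1, swap → [15, 6, 53, 87, 44]
  6 < parent 15 at index 0, swap → [6, 15, 53, 87, 44]
Insert 72:
  append 72 at index 5 → [6, 15, 53, 87, 44, 72] (no swap needed)
Insert 37:
  append 37 at index 6 → [6, 15, 53, 87, 44, 72, 37]
  37 < parent 53 at index 2, swap → [6, 15, 37, 87, 44, 72, 53]
Insert 18:
  append 18 at index 7 → [6, 15, 37, 87, 44, 72, 53, 18]
  18 < parent 87 at index 3, swap → [6, 15, 37, 18, 44, 72, 53, 87]
Insert 48:
  append 48 at index 8 → [6, 15, 37, 18, 44, 72, 53, 87, 48] (no swap needed)
Insert 56:
  append 56 at index 9 → [6, 15, 37, 18, 44, 72, 53, 87, 48, 56] (no swap needed)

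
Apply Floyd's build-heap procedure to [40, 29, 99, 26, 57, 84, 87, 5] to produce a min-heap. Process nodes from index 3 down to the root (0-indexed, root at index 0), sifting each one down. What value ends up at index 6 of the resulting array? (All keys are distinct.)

sift down from index 3:
  26 vs only child 5 at index 7, swap → [40, 29, 99, 5, 57, 84, 87, 26]
sift down from index 2:
  99 vs smaller child 84 at index 5, swap → [40, 29, 84, 5, 57, 99, 87, 26]
sift down from index 1:
  29 vs smaller child 5 at index 3, swap → [40, 5, 84, 29, 57, 99, 87, 26]
  29 vs only child 26 at index 7, swap → [40, 5, 84, 26, 57, 99, 87, 29]
sift down from index 0:
  40 vs smaller child 5 at index 1, swap → [5, 40, 84, 26, 57, 99, 87, 29]
  40 vs smaller child 26 at index 3, swap → [5, 26, 84, 40, 57, 99, 87, 29]
  40 vs only child 29 at index 7, swap → [5, 26, 84, 29, 57, 99, 87, 40]
resulting array: [5, 26, 84, 29, 57, 99, 87, 40]

87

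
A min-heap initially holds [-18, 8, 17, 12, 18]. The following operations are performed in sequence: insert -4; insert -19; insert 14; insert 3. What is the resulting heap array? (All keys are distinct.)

insert -4:
  append -4 at index 5 → [-18, 8, 17, 12, 18, -4]
  -4 < parent 17 at index 2, swap → [-18, 8, -4, 12, 18, 17]
insert -19:
  append -19 at index 6 → [-18, 8, -4, 12, 18, 17, -19]
  -19 < parent -4 at index 2, swap → [-18, 8, -19, 12, 18, 17, -4]
  -19 < parent -18 at index 0, swap → [-19, 8, -18, 12, 18, 17, -4]
insert 14:
  append 14 at index 7 → [-19, 8, -18, 12, 18, 17, -4, 14] (no swap needed)
insert 3:
  append 3 at index 8 → [-19, 8, -18, 12, 18, 17, -4, 14, 3]
  3 < parent 12 at index 3, swap → [-19, 8, -18, 3, 18, 17, -4, 14, 12]
  3 < parent 8 at index 1, swap → [-19, 3, -18, 8, 18, 17, -4, 14, 12]

[-19, 3, -18, 8, 18, 17, -4, 14, 12]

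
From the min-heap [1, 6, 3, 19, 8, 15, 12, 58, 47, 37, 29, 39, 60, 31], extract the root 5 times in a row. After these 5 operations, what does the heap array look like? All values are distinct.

[15, 19, 31, 39, 29, 60, 37, 58, 47]

extract-min #1 returns 1:
  remove root 1; move last element 31 to root → [31, 6, 3, 19, 8, 15, 12, 58, 47, 37, 29, 39, 60]
  31 vs smaller child 3 at index 2, swap → [3, 6, 31, 19, 8, 15, 12, 58, 47, 37, 29, 39, 60]
  31 vs smaller child 12 at index 6, swap → [3, 6, 12, 19, 8, 15, 31, 58, 47, 37, 29, 39, 60]
extract-min #2 returns 3:
  remove root 3; move last element 60 to root → [60, 6, 12, 19, 8, 15, 31, 58, 47, 37, 29, 39]
  60 vs smaller child 6 at index 1, swap → [6, 60, 12, 19, 8, 15, 31, 58, 47, 37, 29, 39]
  60 vs smaller child 8 at index 4, swap → [6, 8, 12, 19, 60, 15, 31, 58, 47, 37, 29, 39]
  60 vs smaller child 29 at index 10, swap → [6, 8, 12, 19, 29, 15, 31, 58, 47, 37, 60, 39]
extract-min #3 returns 6:
  remove root 6; move last element 39 to root → [39, 8, 12, 19, 29, 15, 31, 58, 47, 37, 60]
  39 vs smaller child 8 at index 1, swap → [8, 39, 12, 19, 29, 15, 31, 58, 47, 37, 60]
  39 vs smaller child 19 at index 3, swap → [8, 19, 12, 39, 29, 15, 31, 58, 47, 37, 60]
extract-min #4 returns 8:
  remove root 8; move last element 60 to root → [60, 19, 12, 39, 29, 15, 31, 58, 47, 37]
  60 vs smaller child 12 at index 2, swap → [12, 19, 60, 39, 29, 15, 31, 58, 47, 37]
  60 vs smaller child 15 at index 5, swap → [12, 19, 15, 39, 29, 60, 31, 58, 47, 37]
extract-min #5 returns 12:
  remove root 12; move last element 37 to root → [37, 19, 15, 39, 29, 60, 31, 58, 47]
  37 vs smaller child 15 at index 2, swap → [15, 19, 37, 39, 29, 60, 31, 58, 47]
  37 vs smaller child 31 at index 6, swap → [15, 19, 31, 39, 29, 60, 37, 58, 47]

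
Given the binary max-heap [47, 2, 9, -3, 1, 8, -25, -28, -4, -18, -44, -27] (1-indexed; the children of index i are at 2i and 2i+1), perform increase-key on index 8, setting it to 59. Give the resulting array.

[59, 47, 9, 2, 1, 8, -25, -3, -4, -18, -44, -27]

set index 8 from -28 to 59 → [47, 2, 9, -3, 1, 8, -25, 59, -4, -18, -44, -27]
59 > parent -3 at index 4, swap → [47, 2, 9, 59, 1, 8, -25, -3, -4, -18, -44, -27]
59 > parent 2 at index 2, swap → [47, 59, 9, 2, 1, 8, -25, -3, -4, -18, -44, -27]
59 > parent 47 at index 1, swap → [59, 47, 9, 2, 1, 8, -25, -3, -4, -18, -44, -27]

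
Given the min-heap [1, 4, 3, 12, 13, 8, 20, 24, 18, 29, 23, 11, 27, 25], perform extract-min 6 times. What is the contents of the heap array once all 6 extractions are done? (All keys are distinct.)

[13, 18, 20, 24, 29, 25, 23, 27]

extract-min #1 returns 1:
  remove root 1; move last element 25 to root → [25, 4, 3, 12, 13, 8, 20, 24, 18, 29, 23, 11, 27]
  25 vs smaller child 3 at index 2, swap → [3, 4, 25, 12, 13, 8, 20, 24, 18, 29, 23, 11, 27]
  25 vs smaller child 8 at index 5, swap → [3, 4, 8, 12, 13, 25, 20, 24, 18, 29, 23, 11, 27]
  25 vs smaller child 11 at index 11, swap → [3, 4, 8, 12, 13, 11, 20, 24, 18, 29, 23, 25, 27]
extract-min #2 returns 3:
  remove root 3; move last element 27 to root → [27, 4, 8, 12, 13, 11, 20, 24, 18, 29, 23, 25]
  27 vs smaller child 4 at index 1, swap → [4, 27, 8, 12, 13, 11, 20, 24, 18, 29, 23, 25]
  27 vs smaller child 12 at index 3, swap → [4, 12, 8, 27, 13, 11, 20, 24, 18, 29, 23, 25]
  27 vs smaller child 18 at index 8, swap → [4, 12, 8, 18, 13, 11, 20, 24, 27, 29, 23, 25]
extract-min #3 returns 4:
  remove root 4; move last element 25 to root → [25, 12, 8, 18, 13, 11, 20, 24, 27, 29, 23]
  25 vs smaller child 8 at index 2, swap → [8, 12, 25, 18, 13, 11, 20, 24, 27, 29, 23]
  25 vs smaller child 11 at index 5, swap → [8, 12, 11, 18, 13, 25, 20, 24, 27, 29, 23]
extract-min #4 returns 8:
  remove root 8; move last element 23 to root → [23, 12, 11, 18, 13, 25, 20, 24, 27, 29]
  23 vs smaller child 11 at index 2, swap → [11, 12, 23, 18, 13, 25, 20, 24, 27, 29]
  23 vs smaller child 20 at index 6, swap → [11, 12, 20, 18, 13, 25, 23, 24, 27, 29]
extract-min #5 returns 11:
  remove root 11; move last element 29 to root → [29, 12, 20, 18, 13, 25, 23, 24, 27]
  29 vs smaller child 12 at index 1, swap → [12, 29, 20, 18, 13, 25, 23, 24, 27]
  29 vs smaller child 13 at index 4, swap → [12, 13, 20, 18, 29, 25, 23, 24, 27]
extract-min #6 returns 12:
  remove root 12; move last element 27 to root → [27, 13, 20, 18, 29, 25, 23, 24]
  27 vs smaller child 13 at index 1, swap → [13, 27, 20, 18, 29, 25, 23, 24]
  27 vs smaller child 18 at index 3, swap → [13, 18, 20, 27, 29, 25, 23, 24]
  27 vs only child 24 at index 7, swap → [13, 18, 20, 24, 29, 25, 23, 27]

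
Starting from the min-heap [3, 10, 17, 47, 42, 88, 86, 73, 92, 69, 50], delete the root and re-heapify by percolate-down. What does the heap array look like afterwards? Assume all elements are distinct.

remove root 3; move last element 50 to root → [50, 10, 17, 47, 42, 88, 86, 73, 92, 69]
50 vs smaller child 10 at index 1, swap → [10, 50, 17, 47, 42, 88, 86, 73, 92, 69]
50 vs smaller child 42 at index 4, swap → [10, 42, 17, 47, 50, 88, 86, 73, 92, 69]

[10, 42, 17, 47, 50, 88, 86, 73, 92, 69]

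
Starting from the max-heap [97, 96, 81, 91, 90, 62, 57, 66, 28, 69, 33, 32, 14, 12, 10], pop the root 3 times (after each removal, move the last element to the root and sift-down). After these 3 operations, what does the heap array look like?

[90, 69, 81, 66, 33, 62, 57, 10, 28, 12, 14, 32]

extract-max #1 returns 97:
  remove root 97; move last element 10 to root → [10, 96, 81, 91, 90, 62, 57, 66, 28, 69, 33, 32, 14, 12]
  10 vs larger child 96 at index 1, swap → [96, 10, 81, 91, 90, 62, 57, 66, 28, 69, 33, 32, 14, 12]
  10 vs larger child 91 at index 3, swap → [96, 91, 81, 10, 90, 62, 57, 66, 28, 69, 33, 32, 14, 12]
  10 vs larger child 66 at index 7, swap → [96, 91, 81, 66, 90, 62, 57, 10, 28, 69, 33, 32, 14, 12]
extract-max #2 returns 96:
  remove root 96; move last element 12 to root → [12, 91, 81, 66, 90, 62, 57, 10, 28, 69, 33, 32, 14]
  12 vs larger child 91 at index 1, swap → [91, 12, 81, 66, 90, 62, 57, 10, 28, 69, 33, 32, 14]
  12 vs larger child 90 at index 4, swap → [91, 90, 81, 66, 12, 62, 57, 10, 28, 69, 33, 32, 14]
  12 vs larger child 69 at index 9, swap → [91, 90, 81, 66, 69, 62, 57, 10, 28, 12, 33, 32, 14]
extract-max #3 returns 91:
  remove root 91; move last element 14 to root → [14, 90, 81, 66, 69, 62, 57, 10, 28, 12, 33, 32]
  14 vs larger child 90 at index 1, swap → [90, 14, 81, 66, 69, 62, 57, 10, 28, 12, 33, 32]
  14 vs larger child 69 at index 4, swap → [90, 69, 81, 66, 14, 62, 57, 10, 28, 12, 33, 32]
  14 vs larger child 33 at index 10, swap → [90, 69, 81, 66, 33, 62, 57, 10, 28, 12, 14, 32]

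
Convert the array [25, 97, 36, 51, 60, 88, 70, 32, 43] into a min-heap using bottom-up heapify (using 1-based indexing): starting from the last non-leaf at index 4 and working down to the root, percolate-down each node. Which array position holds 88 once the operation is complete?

6

sift down from index 4:
  51 vs smaller child 32 at index 8, swap → [25, 97, 36, 32, 60, 88, 70, 51, 43]
sift down from index 3: already satisfies heap property
sift down from index 2:
  97 vs smaller child 32 at index 4, swap → [25, 32, 36, 97, 60, 88, 70, 51, 43]
  97 vs smaller child 43 at index 9, swap → [25, 32, 36, 43, 60, 88, 70, 51, 97]
sift down from index 1: already satisfies heap property
resulting array: [25, 32, 36, 43, 60, 88, 70, 51, 97]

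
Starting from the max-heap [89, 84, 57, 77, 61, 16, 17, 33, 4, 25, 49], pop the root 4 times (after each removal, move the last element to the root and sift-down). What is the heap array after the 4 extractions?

[57, 49, 17, 33, 25, 16, 4]

extract-max #1 returns 89:
  remove root 89; move last element 49 to root → [49, 84, 57, 77, 61, 16, 17, 33, 4, 25]
  49 vs larger child 84 at index 1, swap → [84, 49, 57, 77, 61, 16, 17, 33, 4, 25]
  49 vs larger child 77 at index 3, swap → [84, 77, 57, 49, 61, 16, 17, 33, 4, 25]
extract-max #2 returns 84:
  remove root 84; move last element 25 to root → [25, 77, 57, 49, 61, 16, 17, 33, 4]
  25 vs larger child 77 at index 1, swap → [77, 25, 57, 49, 61, 16, 17, 33, 4]
  25 vs larger child 61 at index 4, swap → [77, 61, 57, 49, 25, 16, 17, 33, 4]
extract-max #3 returns 77:
  remove root 77; move last element 4 to root → [4, 61, 57, 49, 25, 16, 17, 33]
  4 vs larger child 61 at index 1, swap → [61, 4, 57, 49, 25, 16, 17, 33]
  4 vs larger child 49 at index 3, swap → [61, 49, 57, 4, 25, 16, 17, 33]
  4 vs only child 33 at index 7, swap → [61, 49, 57, 33, 25, 16, 17, 4]
extract-max #4 returns 61:
  remove root 61; move last element 4 to root → [4, 49, 57, 33, 25, 16, 17]
  4 vs larger child 57 at index 2, swap → [57, 49, 4, 33, 25, 16, 17]
  4 vs larger child 17 at index 6, swap → [57, 49, 17, 33, 25, 16, 4]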